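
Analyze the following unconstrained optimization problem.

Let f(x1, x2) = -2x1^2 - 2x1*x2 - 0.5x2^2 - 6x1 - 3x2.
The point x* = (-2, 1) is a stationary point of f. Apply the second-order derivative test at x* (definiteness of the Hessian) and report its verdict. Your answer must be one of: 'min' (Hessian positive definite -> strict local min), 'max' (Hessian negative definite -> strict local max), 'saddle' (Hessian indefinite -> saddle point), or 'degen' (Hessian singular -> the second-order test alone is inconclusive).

Compute the Hessian H = grad^2 f:
  H = [[-4, -2], [-2, -1]]
Verify stationarity: grad f(x*) = H x* + g = (0, 0).
Eigenvalues of H: -5, 0.
H has a zero eigenvalue (singular; negative semidefinite but not definite), so H is neither positive definite, negative definite, nor indefinite. The second-order test alone is inconclusive -> degen.
(Indeed, f is constant along the null direction of H through x*, so x* is not a strict local extremum.)

degen


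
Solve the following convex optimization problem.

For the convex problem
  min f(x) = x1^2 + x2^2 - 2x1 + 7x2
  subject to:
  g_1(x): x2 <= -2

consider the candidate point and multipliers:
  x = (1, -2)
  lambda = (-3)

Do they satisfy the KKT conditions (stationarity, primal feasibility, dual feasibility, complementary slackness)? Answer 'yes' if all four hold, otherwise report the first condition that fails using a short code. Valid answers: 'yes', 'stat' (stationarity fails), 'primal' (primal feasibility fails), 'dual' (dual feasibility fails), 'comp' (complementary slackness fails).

Gradient of f: grad f(x) = Q x + c = (0, 3)
Constraint values g_i(x) = a_i^T x - b_i:
  g_1((1, -2)) = 0
Stationarity residual: grad f(x) + sum_i lambda_i a_i = (0, 0)
  -> stationarity OK
Primal feasibility (all g_i <= 0): OK
Dual feasibility (all lambda_i >= 0): FAILS
Complementary slackness (lambda_i * g_i(x) = 0 for all i): OK

Verdict: the first failing condition is dual_feasibility -> dual.

dual


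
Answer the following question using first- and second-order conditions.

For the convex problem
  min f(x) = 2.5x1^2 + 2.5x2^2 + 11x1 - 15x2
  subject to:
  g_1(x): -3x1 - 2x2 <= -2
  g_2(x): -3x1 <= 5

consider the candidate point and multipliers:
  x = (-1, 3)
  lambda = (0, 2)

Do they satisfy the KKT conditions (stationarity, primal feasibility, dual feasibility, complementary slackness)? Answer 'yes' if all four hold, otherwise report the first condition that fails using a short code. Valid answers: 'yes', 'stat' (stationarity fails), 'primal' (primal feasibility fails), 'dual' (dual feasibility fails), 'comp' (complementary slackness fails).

Gradient of f: grad f(x) = Q x + c = (6, 0)
Constraint values g_i(x) = a_i^T x - b_i:
  g_1((-1, 3)) = -1
  g_2((-1, 3)) = -2
Stationarity residual: grad f(x) + sum_i lambda_i a_i = (0, 0)
  -> stationarity OK
Primal feasibility (all g_i <= 0): OK
Dual feasibility (all lambda_i >= 0): OK
Complementary slackness (lambda_i * g_i(x) = 0 for all i): FAILS

Verdict: the first failing condition is complementary_slackness -> comp.

comp


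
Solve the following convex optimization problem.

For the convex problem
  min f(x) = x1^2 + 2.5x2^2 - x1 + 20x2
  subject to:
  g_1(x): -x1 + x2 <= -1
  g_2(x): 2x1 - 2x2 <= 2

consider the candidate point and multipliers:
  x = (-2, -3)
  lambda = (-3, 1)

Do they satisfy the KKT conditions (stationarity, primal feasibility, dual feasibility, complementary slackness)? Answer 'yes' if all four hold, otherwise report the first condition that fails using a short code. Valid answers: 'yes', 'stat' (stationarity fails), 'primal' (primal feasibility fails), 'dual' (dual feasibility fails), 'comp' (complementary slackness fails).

Gradient of f: grad f(x) = Q x + c = (-5, 5)
Constraint values g_i(x) = a_i^T x - b_i:
  g_1((-2, -3)) = 0
  g_2((-2, -3)) = 0
Stationarity residual: grad f(x) + sum_i lambda_i a_i = (0, 0)
  -> stationarity OK
Primal feasibility (all g_i <= 0): OK
Dual feasibility (all lambda_i >= 0): FAILS
Complementary slackness (lambda_i * g_i(x) = 0 for all i): OK

Verdict: the first failing condition is dual_feasibility -> dual.

dual


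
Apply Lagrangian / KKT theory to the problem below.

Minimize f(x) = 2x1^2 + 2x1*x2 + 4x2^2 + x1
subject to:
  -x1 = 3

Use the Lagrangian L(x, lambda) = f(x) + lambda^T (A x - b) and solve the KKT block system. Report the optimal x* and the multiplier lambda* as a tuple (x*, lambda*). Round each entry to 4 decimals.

Form the Lagrangian:
  L(x, lambda) = (1/2) x^T Q x + c^T x + lambda^T (A x - b)
Stationarity (grad_x L = 0): Q x + c + A^T lambda = 0.
Primal feasibility: A x = b.

This gives the KKT block system:
  [ Q   A^T ] [ x     ]   [-c ]
  [ A    0  ] [ lambda ] = [ b ]

Solving the linear system:
  x*      = (-3, 0.75)
  lambda* = (-9.5)
  f(x*)   = 12.75

x* = (-3, 0.75), lambda* = (-9.5)


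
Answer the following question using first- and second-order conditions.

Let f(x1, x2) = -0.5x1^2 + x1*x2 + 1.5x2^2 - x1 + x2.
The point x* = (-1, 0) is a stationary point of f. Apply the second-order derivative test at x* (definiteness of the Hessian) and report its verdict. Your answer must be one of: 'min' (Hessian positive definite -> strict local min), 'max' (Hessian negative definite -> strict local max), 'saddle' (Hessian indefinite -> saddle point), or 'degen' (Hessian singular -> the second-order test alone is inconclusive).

Compute the Hessian H = grad^2 f:
  H = [[-1, 1], [1, 3]]
Verify stationarity: grad f(x*) = H x* + g = (0, 0).
Eigenvalues of H: -1.2361, 3.2361.
Eigenvalues have mixed signs, so H is indefinite -> x* is a saddle point.

saddle


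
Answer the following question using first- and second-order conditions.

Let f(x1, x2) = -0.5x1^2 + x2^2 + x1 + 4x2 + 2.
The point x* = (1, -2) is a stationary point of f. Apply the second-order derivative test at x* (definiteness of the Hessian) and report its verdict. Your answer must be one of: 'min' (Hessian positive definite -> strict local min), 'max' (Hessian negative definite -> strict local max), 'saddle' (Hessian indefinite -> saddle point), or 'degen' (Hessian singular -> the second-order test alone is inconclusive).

Compute the Hessian H = grad^2 f:
  H = [[-1, 0], [0, 2]]
Verify stationarity: grad f(x*) = H x* + g = (0, 0).
Eigenvalues of H: -1, 2.
Eigenvalues have mixed signs, so H is indefinite -> x* is a saddle point.

saddle


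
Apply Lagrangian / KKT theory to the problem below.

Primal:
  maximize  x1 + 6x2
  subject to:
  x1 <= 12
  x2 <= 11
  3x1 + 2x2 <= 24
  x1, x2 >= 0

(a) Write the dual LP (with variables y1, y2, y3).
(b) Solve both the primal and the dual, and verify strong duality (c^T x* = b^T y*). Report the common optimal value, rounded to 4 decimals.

The standard primal-dual pair for 'max c^T x s.t. A x <= b, x >= 0' is:
  Dual:  min b^T y  s.t.  A^T y >= c,  y >= 0.

So the dual LP is:
  minimize  12y1 + 11y2 + 24y3
  subject to:
    y1 + 3y3 >= 1
    y2 + 2y3 >= 6
    y1, y2, y3 >= 0

Solving the primal: x* = (0.6667, 11).
  primal value c^T x* = 66.6667.
Solving the dual: y* = (0, 5.3333, 0.3333).
  dual value b^T y* = 66.6667.
Strong duality: c^T x* = b^T y*. Confirmed.

66.6667


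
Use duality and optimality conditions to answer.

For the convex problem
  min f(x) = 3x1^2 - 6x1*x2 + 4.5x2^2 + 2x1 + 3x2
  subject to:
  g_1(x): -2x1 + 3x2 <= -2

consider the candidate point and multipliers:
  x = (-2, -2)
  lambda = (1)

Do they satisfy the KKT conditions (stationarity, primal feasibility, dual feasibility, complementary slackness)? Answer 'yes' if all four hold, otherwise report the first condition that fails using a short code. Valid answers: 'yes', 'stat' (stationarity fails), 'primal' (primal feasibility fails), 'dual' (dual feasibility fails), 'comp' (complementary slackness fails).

Gradient of f: grad f(x) = Q x + c = (2, -3)
Constraint values g_i(x) = a_i^T x - b_i:
  g_1((-2, -2)) = 0
Stationarity residual: grad f(x) + sum_i lambda_i a_i = (0, 0)
  -> stationarity OK
Primal feasibility (all g_i <= 0): OK
Dual feasibility (all lambda_i >= 0): OK
Complementary slackness (lambda_i * g_i(x) = 0 for all i): OK

Verdict: yes, KKT holds.

yes


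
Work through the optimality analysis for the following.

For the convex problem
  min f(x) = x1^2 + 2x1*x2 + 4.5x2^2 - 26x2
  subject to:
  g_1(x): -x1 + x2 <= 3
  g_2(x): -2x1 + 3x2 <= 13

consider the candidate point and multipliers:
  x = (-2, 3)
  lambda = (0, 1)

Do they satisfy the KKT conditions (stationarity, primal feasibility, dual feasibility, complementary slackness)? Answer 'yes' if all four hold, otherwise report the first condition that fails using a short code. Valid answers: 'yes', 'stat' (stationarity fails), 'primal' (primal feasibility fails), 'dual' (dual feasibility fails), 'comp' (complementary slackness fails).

Gradient of f: grad f(x) = Q x + c = (2, -3)
Constraint values g_i(x) = a_i^T x - b_i:
  g_1((-2, 3)) = 2
  g_2((-2, 3)) = 0
Stationarity residual: grad f(x) + sum_i lambda_i a_i = (0, 0)
  -> stationarity OK
Primal feasibility (all g_i <= 0): FAILS
Dual feasibility (all lambda_i >= 0): OK
Complementary slackness (lambda_i * g_i(x) = 0 for all i): OK

Verdict: the first failing condition is primal_feasibility -> primal.

primal


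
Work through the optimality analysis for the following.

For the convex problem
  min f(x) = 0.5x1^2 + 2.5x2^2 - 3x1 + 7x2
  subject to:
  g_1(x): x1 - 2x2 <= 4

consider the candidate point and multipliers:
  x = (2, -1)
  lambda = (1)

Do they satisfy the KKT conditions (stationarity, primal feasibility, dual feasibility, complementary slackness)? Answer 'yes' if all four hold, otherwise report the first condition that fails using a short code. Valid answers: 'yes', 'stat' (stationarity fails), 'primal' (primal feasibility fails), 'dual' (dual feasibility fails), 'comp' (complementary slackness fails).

Gradient of f: grad f(x) = Q x + c = (-1, 2)
Constraint values g_i(x) = a_i^T x - b_i:
  g_1((2, -1)) = 0
Stationarity residual: grad f(x) + sum_i lambda_i a_i = (0, 0)
  -> stationarity OK
Primal feasibility (all g_i <= 0): OK
Dual feasibility (all lambda_i >= 0): OK
Complementary slackness (lambda_i * g_i(x) = 0 for all i): OK

Verdict: yes, KKT holds.

yes


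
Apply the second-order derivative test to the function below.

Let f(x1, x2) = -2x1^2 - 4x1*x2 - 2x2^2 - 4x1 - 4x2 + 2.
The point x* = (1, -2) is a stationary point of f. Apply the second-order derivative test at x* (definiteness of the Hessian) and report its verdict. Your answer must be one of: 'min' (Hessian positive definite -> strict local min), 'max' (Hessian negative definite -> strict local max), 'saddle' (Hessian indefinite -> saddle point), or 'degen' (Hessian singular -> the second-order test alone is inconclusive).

Compute the Hessian H = grad^2 f:
  H = [[-4, -4], [-4, -4]]
Verify stationarity: grad f(x*) = H x* + g = (0, 0).
Eigenvalues of H: -8, 0.
H has a zero eigenvalue (singular; negative semidefinite but not definite), so H is neither positive definite, negative definite, nor indefinite. The second-order test alone is inconclusive -> degen.
(Indeed, f is constant along the null direction of H through x*, so x* is not a strict local extremum.)

degen


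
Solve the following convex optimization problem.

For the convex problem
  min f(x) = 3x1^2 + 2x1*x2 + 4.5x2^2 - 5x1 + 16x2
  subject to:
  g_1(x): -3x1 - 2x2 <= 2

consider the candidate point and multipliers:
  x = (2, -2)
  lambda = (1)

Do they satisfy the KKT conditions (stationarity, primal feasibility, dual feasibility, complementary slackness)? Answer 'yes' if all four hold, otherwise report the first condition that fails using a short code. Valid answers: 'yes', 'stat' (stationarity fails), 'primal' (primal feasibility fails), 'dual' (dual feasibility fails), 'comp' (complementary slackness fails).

Gradient of f: grad f(x) = Q x + c = (3, 2)
Constraint values g_i(x) = a_i^T x - b_i:
  g_1((2, -2)) = -4
Stationarity residual: grad f(x) + sum_i lambda_i a_i = (0, 0)
  -> stationarity OK
Primal feasibility (all g_i <= 0): OK
Dual feasibility (all lambda_i >= 0): OK
Complementary slackness (lambda_i * g_i(x) = 0 for all i): FAILS

Verdict: the first failing condition is complementary_slackness -> comp.

comp


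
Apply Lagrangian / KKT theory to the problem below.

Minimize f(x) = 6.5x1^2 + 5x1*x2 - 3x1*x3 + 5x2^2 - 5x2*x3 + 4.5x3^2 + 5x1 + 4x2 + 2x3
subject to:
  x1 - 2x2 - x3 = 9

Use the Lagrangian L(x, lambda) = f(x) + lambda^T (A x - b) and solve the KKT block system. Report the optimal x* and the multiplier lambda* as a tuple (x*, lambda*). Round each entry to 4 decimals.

Form the Lagrangian:
  L(x, lambda) = (1/2) x^T Q x + c^T x + lambda^T (A x - b)
Stationarity (grad_x L = 0): Q x + c + A^T lambda = 0.
Primal feasibility: A x = b.

This gives the KKT block system:
  [ Q   A^T ] [ x     ]   [-c ]
  [ A    0  ] [ lambda ] = [ b ]

Solving the linear system:
  x*      = (0.6776, -3.0132, -2.2961)
  lambda* = (-5.6316)
  f(x*)   = 18.7138

x* = (0.6776, -3.0132, -2.2961), lambda* = (-5.6316)


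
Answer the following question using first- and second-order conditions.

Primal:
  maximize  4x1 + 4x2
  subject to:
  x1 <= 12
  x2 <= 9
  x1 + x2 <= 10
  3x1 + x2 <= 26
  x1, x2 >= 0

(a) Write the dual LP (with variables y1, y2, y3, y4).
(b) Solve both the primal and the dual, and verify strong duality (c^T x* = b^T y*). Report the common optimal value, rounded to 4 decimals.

The standard primal-dual pair for 'max c^T x s.t. A x <= b, x >= 0' is:
  Dual:  min b^T y  s.t.  A^T y >= c,  y >= 0.

So the dual LP is:
  minimize  12y1 + 9y2 + 10y3 + 26y4
  subject to:
    y1 + y3 + 3y4 >= 4
    y2 + y3 + y4 >= 4
    y1, y2, y3, y4 >= 0

Solving the primal: x* = (8, 2).
  primal value c^T x* = 40.
Solving the dual: y* = (0, 0, 4, 0).
  dual value b^T y* = 40.
Strong duality: c^T x* = b^T y*. Confirmed.

40


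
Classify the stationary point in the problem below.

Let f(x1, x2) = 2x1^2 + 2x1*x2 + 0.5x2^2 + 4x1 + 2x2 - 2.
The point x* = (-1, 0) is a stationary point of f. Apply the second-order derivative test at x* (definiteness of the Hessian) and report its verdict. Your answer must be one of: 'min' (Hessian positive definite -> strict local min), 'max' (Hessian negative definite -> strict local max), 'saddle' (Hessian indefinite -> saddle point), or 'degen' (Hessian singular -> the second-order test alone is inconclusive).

Compute the Hessian H = grad^2 f:
  H = [[4, 2], [2, 1]]
Verify stationarity: grad f(x*) = H x* + g = (0, 0).
Eigenvalues of H: 0, 5.
H has a zero eigenvalue (singular; positive semidefinite but not definite), so H is neither positive definite, negative definite, nor indefinite. The second-order test alone is inconclusive -> degen.
(Indeed, f is constant along the null direction of H through x*, so x* is not a strict local extremum.)

degen


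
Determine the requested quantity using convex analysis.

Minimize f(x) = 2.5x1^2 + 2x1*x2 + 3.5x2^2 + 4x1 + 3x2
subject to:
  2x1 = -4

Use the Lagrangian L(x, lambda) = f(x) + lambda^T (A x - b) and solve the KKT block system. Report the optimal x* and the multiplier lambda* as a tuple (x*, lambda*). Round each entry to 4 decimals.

Form the Lagrangian:
  L(x, lambda) = (1/2) x^T Q x + c^T x + lambda^T (A x - b)
Stationarity (grad_x L = 0): Q x + c + A^T lambda = 0.
Primal feasibility: A x = b.

This gives the KKT block system:
  [ Q   A^T ] [ x     ]   [-c ]
  [ A    0  ] [ lambda ] = [ b ]

Solving the linear system:
  x*      = (-2, 0.1429)
  lambda* = (2.8571)
  f(x*)   = 1.9286

x* = (-2, 0.1429), lambda* = (2.8571)


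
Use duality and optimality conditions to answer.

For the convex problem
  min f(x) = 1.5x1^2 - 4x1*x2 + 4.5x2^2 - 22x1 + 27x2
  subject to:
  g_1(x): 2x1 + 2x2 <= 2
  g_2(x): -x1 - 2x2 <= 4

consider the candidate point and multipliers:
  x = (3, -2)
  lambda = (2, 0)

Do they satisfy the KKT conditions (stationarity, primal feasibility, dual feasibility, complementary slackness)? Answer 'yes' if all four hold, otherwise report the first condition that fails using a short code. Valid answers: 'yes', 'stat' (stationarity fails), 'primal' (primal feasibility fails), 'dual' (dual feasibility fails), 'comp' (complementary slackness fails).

Gradient of f: grad f(x) = Q x + c = (-5, -3)
Constraint values g_i(x) = a_i^T x - b_i:
  g_1((3, -2)) = 0
  g_2((3, -2)) = -3
Stationarity residual: grad f(x) + sum_i lambda_i a_i = (-1, 1)
  -> stationarity FAILS
Primal feasibility (all g_i <= 0): OK
Dual feasibility (all lambda_i >= 0): OK
Complementary slackness (lambda_i * g_i(x) = 0 for all i): OK

Verdict: the first failing condition is stationarity -> stat.

stat


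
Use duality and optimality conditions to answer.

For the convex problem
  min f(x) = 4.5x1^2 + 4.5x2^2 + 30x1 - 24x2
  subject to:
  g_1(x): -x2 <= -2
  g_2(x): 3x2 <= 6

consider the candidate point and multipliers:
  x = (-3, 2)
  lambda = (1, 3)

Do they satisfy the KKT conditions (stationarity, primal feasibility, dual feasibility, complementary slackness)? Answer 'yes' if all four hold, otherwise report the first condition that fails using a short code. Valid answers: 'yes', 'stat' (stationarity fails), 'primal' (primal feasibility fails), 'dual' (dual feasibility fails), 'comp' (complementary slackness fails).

Gradient of f: grad f(x) = Q x + c = (3, -6)
Constraint values g_i(x) = a_i^T x - b_i:
  g_1((-3, 2)) = 0
  g_2((-3, 2)) = 0
Stationarity residual: grad f(x) + sum_i lambda_i a_i = (3, 2)
  -> stationarity FAILS
Primal feasibility (all g_i <= 0): OK
Dual feasibility (all lambda_i >= 0): OK
Complementary slackness (lambda_i * g_i(x) = 0 for all i): OK

Verdict: the first failing condition is stationarity -> stat.

stat


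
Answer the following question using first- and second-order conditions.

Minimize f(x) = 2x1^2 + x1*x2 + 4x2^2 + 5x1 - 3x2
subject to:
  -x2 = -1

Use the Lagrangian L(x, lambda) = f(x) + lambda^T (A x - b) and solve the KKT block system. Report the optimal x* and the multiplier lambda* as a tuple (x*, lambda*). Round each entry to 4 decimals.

Form the Lagrangian:
  L(x, lambda) = (1/2) x^T Q x + c^T x + lambda^T (A x - b)
Stationarity (grad_x L = 0): Q x + c + A^T lambda = 0.
Primal feasibility: A x = b.

This gives the KKT block system:
  [ Q   A^T ] [ x     ]   [-c ]
  [ A    0  ] [ lambda ] = [ b ]

Solving the linear system:
  x*      = (-1.5, 1)
  lambda* = (3.5)
  f(x*)   = -3.5

x* = (-1.5, 1), lambda* = (3.5)


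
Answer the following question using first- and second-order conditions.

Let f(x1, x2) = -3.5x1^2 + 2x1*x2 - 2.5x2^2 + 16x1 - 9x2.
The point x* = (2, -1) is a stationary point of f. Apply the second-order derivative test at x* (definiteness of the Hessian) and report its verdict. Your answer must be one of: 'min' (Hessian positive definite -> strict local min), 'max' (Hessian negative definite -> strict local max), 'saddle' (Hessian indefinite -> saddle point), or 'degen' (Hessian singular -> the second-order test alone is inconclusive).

Compute the Hessian H = grad^2 f:
  H = [[-7, 2], [2, -5]]
Verify stationarity: grad f(x*) = H x* + g = (0, 0).
Eigenvalues of H: -8.2361, -3.7639.
Both eigenvalues < 0, so H is negative definite -> x* is a strict local max.

max


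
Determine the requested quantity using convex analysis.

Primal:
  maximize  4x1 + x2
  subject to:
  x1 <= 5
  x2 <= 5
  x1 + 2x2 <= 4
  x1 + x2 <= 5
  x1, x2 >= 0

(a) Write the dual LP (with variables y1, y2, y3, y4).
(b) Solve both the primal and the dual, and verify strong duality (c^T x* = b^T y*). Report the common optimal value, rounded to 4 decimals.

The standard primal-dual pair for 'max c^T x s.t. A x <= b, x >= 0' is:
  Dual:  min b^T y  s.t.  A^T y >= c,  y >= 0.

So the dual LP is:
  minimize  5y1 + 5y2 + 4y3 + 5y4
  subject to:
    y1 + y3 + y4 >= 4
    y2 + 2y3 + y4 >= 1
    y1, y2, y3, y4 >= 0

Solving the primal: x* = (4, 0).
  primal value c^T x* = 16.
Solving the dual: y* = (0, 0, 4, 0).
  dual value b^T y* = 16.
Strong duality: c^T x* = b^T y*. Confirmed.

16


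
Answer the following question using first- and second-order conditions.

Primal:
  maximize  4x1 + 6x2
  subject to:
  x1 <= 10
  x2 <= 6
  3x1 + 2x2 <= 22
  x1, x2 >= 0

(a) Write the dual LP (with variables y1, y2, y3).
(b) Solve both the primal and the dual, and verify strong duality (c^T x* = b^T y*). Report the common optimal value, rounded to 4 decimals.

The standard primal-dual pair for 'max c^T x s.t. A x <= b, x >= 0' is:
  Dual:  min b^T y  s.t.  A^T y >= c,  y >= 0.

So the dual LP is:
  minimize  10y1 + 6y2 + 22y3
  subject to:
    y1 + 3y3 >= 4
    y2 + 2y3 >= 6
    y1, y2, y3 >= 0

Solving the primal: x* = (3.3333, 6).
  primal value c^T x* = 49.3333.
Solving the dual: y* = (0, 3.3333, 1.3333).
  dual value b^T y* = 49.3333.
Strong duality: c^T x* = b^T y*. Confirmed.

49.3333


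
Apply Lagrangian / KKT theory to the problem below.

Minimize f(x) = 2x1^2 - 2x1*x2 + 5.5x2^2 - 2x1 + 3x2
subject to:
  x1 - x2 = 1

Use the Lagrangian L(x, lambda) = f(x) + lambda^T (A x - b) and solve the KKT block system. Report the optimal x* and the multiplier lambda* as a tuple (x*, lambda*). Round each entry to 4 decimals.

Form the Lagrangian:
  L(x, lambda) = (1/2) x^T Q x + c^T x + lambda^T (A x - b)
Stationarity (grad_x L = 0): Q x + c + A^T lambda = 0.
Primal feasibility: A x = b.

This gives the KKT block system:
  [ Q   A^T ] [ x     ]   [-c ]
  [ A    0  ] [ lambda ] = [ b ]

Solving the linear system:
  x*      = (0.7273, -0.2727)
  lambda* = (-1.4545)
  f(x*)   = -0.4091

x* = (0.7273, -0.2727), lambda* = (-1.4545)


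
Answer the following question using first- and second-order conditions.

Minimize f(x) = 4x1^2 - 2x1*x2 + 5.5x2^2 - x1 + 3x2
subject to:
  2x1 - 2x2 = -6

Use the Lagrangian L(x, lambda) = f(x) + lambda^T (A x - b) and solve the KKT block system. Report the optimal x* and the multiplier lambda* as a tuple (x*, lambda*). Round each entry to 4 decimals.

Form the Lagrangian:
  L(x, lambda) = (1/2) x^T Q x + c^T x + lambda^T (A x - b)
Stationarity (grad_x L = 0): Q x + c + A^T lambda = 0.
Primal feasibility: A x = b.

This gives the KKT block system:
  [ Q   A^T ] [ x     ]   [-c ]
  [ A    0  ] [ lambda ] = [ b ]

Solving the linear system:
  x*      = (-1.9333, 1.0667)
  lambda* = (9.3)
  f(x*)   = 30.4667

x* = (-1.9333, 1.0667), lambda* = (9.3)


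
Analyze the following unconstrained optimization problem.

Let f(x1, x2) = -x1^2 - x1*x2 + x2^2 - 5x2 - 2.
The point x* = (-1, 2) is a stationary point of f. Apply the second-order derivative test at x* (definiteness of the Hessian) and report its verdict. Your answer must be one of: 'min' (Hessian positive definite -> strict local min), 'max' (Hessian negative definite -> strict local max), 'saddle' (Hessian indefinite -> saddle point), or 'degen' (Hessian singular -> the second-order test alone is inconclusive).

Compute the Hessian H = grad^2 f:
  H = [[-2, -1], [-1, 2]]
Verify stationarity: grad f(x*) = H x* + g = (0, 0).
Eigenvalues of H: -2.2361, 2.2361.
Eigenvalues have mixed signs, so H is indefinite -> x* is a saddle point.

saddle


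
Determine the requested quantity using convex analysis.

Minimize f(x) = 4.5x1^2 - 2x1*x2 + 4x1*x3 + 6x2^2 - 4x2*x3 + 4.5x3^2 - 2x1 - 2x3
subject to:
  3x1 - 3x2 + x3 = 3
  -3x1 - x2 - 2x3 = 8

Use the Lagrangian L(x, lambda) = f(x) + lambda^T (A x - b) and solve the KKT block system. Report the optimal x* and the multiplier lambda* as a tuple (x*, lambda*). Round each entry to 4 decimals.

Form the Lagrangian:
  L(x, lambda) = (1/2) x^T Q x + c^T x + lambda^T (A x - b)
Stationarity (grad_x L = 0): Q x + c + A^T lambda = 0.
Primal feasibility: A x = b.

This gives the KKT block system:
  [ Q   A^T ] [ x     ]   [-c ]
  [ A    0  ] [ lambda ] = [ b ]

Solving the linear system:
  x*      = (-0.7422, -2.3181, -1.7277)
  lambda* = (-3.9426, -7.594)
  f(x*)   = 38.76

x* = (-0.7422, -2.3181, -1.7277), lambda* = (-3.9426, -7.594)


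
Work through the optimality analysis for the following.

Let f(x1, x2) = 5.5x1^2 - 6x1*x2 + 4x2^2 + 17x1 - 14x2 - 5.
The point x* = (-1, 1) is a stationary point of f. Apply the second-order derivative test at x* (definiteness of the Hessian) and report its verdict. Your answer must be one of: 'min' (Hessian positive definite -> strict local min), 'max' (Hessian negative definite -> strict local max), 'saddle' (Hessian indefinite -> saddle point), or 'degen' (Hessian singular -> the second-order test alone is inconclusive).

Compute the Hessian H = grad^2 f:
  H = [[11, -6], [-6, 8]]
Verify stationarity: grad f(x*) = H x* + g = (0, 0).
Eigenvalues of H: 3.3153, 15.6847.
Both eigenvalues > 0, so H is positive definite -> x* is a strict local min.

min


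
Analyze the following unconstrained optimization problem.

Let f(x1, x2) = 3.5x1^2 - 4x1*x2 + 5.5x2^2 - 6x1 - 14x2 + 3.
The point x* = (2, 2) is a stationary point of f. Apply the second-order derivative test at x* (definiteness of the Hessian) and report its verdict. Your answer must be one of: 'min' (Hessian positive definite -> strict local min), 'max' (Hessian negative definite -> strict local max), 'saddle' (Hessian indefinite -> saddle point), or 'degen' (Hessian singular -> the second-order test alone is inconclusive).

Compute the Hessian H = grad^2 f:
  H = [[7, -4], [-4, 11]]
Verify stationarity: grad f(x*) = H x* + g = (0, 0).
Eigenvalues of H: 4.5279, 13.4721.
Both eigenvalues > 0, so H is positive definite -> x* is a strict local min.

min


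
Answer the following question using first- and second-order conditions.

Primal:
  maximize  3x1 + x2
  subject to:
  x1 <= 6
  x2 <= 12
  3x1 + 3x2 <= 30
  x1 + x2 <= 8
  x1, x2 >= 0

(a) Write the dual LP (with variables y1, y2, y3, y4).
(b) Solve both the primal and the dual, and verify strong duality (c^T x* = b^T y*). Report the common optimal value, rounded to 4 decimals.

The standard primal-dual pair for 'max c^T x s.t. A x <= b, x >= 0' is:
  Dual:  min b^T y  s.t.  A^T y >= c,  y >= 0.

So the dual LP is:
  minimize  6y1 + 12y2 + 30y3 + 8y4
  subject to:
    y1 + 3y3 + y4 >= 3
    y2 + 3y3 + y4 >= 1
    y1, y2, y3, y4 >= 0

Solving the primal: x* = (6, 2).
  primal value c^T x* = 20.
Solving the dual: y* = (2, 0, 0, 1).
  dual value b^T y* = 20.
Strong duality: c^T x* = b^T y*. Confirmed.

20


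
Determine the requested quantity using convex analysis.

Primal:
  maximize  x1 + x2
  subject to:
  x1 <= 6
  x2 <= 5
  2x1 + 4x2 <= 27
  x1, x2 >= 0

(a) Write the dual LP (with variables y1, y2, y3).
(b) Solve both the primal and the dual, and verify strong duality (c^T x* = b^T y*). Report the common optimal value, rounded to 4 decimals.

The standard primal-dual pair for 'max c^T x s.t. A x <= b, x >= 0' is:
  Dual:  min b^T y  s.t.  A^T y >= c,  y >= 0.

So the dual LP is:
  minimize  6y1 + 5y2 + 27y3
  subject to:
    y1 + 2y3 >= 1
    y2 + 4y3 >= 1
    y1, y2, y3 >= 0

Solving the primal: x* = (6, 3.75).
  primal value c^T x* = 9.75.
Solving the dual: y* = (0.5, 0, 0.25).
  dual value b^T y* = 9.75.
Strong duality: c^T x* = b^T y*. Confirmed.

9.75


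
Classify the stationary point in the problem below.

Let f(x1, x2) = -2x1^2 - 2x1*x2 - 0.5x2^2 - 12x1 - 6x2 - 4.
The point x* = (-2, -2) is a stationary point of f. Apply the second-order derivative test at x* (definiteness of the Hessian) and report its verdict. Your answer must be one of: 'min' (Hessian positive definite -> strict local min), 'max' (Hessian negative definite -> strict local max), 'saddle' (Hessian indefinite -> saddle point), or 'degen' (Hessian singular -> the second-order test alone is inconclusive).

Compute the Hessian H = grad^2 f:
  H = [[-4, -2], [-2, -1]]
Verify stationarity: grad f(x*) = H x* + g = (0, 0).
Eigenvalues of H: -5, 0.
H has a zero eigenvalue (singular; negative semidefinite but not definite), so H is neither positive definite, negative definite, nor indefinite. The second-order test alone is inconclusive -> degen.
(Indeed, f is constant along the null direction of H through x*, so x* is not a strict local extremum.)

degen


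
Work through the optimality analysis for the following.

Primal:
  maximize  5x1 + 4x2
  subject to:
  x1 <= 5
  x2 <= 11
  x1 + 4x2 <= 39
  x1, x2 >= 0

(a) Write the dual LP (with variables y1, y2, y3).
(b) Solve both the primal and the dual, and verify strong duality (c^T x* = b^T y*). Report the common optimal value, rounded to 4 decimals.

The standard primal-dual pair for 'max c^T x s.t. A x <= b, x >= 0' is:
  Dual:  min b^T y  s.t.  A^T y >= c,  y >= 0.

So the dual LP is:
  minimize  5y1 + 11y2 + 39y3
  subject to:
    y1 + y3 >= 5
    y2 + 4y3 >= 4
    y1, y2, y3 >= 0

Solving the primal: x* = (5, 8.5).
  primal value c^T x* = 59.
Solving the dual: y* = (4, 0, 1).
  dual value b^T y* = 59.
Strong duality: c^T x* = b^T y*. Confirmed.

59


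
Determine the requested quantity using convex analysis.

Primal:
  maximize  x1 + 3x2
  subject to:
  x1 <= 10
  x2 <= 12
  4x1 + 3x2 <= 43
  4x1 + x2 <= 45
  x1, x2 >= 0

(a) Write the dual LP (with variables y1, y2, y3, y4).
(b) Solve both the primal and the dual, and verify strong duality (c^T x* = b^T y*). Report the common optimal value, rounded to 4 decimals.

The standard primal-dual pair for 'max c^T x s.t. A x <= b, x >= 0' is:
  Dual:  min b^T y  s.t.  A^T y >= c,  y >= 0.

So the dual LP is:
  minimize  10y1 + 12y2 + 43y3 + 45y4
  subject to:
    y1 + 4y3 + 4y4 >= 1
    y2 + 3y3 + y4 >= 3
    y1, y2, y3, y4 >= 0

Solving the primal: x* = (1.75, 12).
  primal value c^T x* = 37.75.
Solving the dual: y* = (0, 2.25, 0.25, 0).
  dual value b^T y* = 37.75.
Strong duality: c^T x* = b^T y*. Confirmed.

37.75


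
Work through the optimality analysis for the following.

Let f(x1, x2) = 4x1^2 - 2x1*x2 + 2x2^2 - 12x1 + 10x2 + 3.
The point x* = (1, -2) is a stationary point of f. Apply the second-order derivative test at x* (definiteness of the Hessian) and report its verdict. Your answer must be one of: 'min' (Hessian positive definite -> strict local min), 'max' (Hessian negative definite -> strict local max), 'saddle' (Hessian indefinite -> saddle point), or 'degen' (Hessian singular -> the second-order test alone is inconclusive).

Compute the Hessian H = grad^2 f:
  H = [[8, -2], [-2, 4]]
Verify stationarity: grad f(x*) = H x* + g = (0, 0).
Eigenvalues of H: 3.1716, 8.8284.
Both eigenvalues > 0, so H is positive definite -> x* is a strict local min.

min


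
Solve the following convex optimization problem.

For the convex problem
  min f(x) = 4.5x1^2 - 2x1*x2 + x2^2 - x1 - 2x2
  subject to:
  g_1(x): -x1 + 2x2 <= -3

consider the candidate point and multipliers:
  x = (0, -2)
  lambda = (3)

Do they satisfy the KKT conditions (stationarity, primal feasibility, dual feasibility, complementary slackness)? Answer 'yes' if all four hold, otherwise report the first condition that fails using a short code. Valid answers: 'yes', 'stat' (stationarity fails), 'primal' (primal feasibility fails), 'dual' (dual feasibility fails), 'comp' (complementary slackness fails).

Gradient of f: grad f(x) = Q x + c = (3, -6)
Constraint values g_i(x) = a_i^T x - b_i:
  g_1((0, -2)) = -1
Stationarity residual: grad f(x) + sum_i lambda_i a_i = (0, 0)
  -> stationarity OK
Primal feasibility (all g_i <= 0): OK
Dual feasibility (all lambda_i >= 0): OK
Complementary slackness (lambda_i * g_i(x) = 0 for all i): FAILS

Verdict: the first failing condition is complementary_slackness -> comp.

comp


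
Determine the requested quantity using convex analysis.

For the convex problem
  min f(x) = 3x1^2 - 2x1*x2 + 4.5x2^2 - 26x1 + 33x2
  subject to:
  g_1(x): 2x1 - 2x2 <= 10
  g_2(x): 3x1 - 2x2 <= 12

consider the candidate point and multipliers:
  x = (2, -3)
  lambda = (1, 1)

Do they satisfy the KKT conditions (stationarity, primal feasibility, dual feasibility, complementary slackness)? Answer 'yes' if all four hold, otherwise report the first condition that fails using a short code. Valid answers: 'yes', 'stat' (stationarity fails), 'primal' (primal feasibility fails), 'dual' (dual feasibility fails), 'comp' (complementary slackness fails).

Gradient of f: grad f(x) = Q x + c = (-8, 2)
Constraint values g_i(x) = a_i^T x - b_i:
  g_1((2, -3)) = 0
  g_2((2, -3)) = 0
Stationarity residual: grad f(x) + sum_i lambda_i a_i = (-3, -2)
  -> stationarity FAILS
Primal feasibility (all g_i <= 0): OK
Dual feasibility (all lambda_i >= 0): OK
Complementary slackness (lambda_i * g_i(x) = 0 for all i): OK

Verdict: the first failing condition is stationarity -> stat.

stat


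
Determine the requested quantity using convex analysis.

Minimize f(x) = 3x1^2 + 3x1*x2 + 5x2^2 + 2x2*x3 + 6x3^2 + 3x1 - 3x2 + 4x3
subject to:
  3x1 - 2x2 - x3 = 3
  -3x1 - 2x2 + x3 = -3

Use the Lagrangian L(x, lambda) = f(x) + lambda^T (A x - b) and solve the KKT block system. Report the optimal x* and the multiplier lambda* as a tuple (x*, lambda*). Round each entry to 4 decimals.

Form the Lagrangian:
  L(x, lambda) = (1/2) x^T Q x + c^T x + lambda^T (A x - b)
Stationarity (grad_x L = 0): Q x + c + A^T lambda = 0.
Primal feasibility: A x = b.

This gives the KKT block system:
  [ Q   A^T ] [ x     ]   [-c ]
  [ A    0  ] [ lambda ] = [ b ]

Solving the linear system:
  x*      = (0.8158, 0, -0.5526)
  lambda* = (-1.7303, 0.9013)
  f(x*)   = 4.0658

x* = (0.8158, 0, -0.5526), lambda* = (-1.7303, 0.9013)


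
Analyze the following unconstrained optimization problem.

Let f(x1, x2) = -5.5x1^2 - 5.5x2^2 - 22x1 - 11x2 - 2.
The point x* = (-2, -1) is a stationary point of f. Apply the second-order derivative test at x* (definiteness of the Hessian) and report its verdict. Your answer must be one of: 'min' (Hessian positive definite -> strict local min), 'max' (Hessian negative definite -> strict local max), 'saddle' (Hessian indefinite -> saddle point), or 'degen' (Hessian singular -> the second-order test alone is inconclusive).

Compute the Hessian H = grad^2 f:
  H = [[-11, 0], [0, -11]]
Verify stationarity: grad f(x*) = H x* + g = (0, 0).
Eigenvalues of H: -11, -11.
Both eigenvalues < 0, so H is negative definite -> x* is a strict local max.

max


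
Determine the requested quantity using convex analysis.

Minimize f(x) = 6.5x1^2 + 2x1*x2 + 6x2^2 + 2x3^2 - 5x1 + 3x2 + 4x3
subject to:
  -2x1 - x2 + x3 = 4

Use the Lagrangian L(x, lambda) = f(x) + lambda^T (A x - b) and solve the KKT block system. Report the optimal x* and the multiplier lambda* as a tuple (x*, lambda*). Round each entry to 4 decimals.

Form the Lagrangian:
  L(x, lambda) = (1/2) x^T Q x + c^T x + lambda^T (A x - b)
Stationarity (grad_x L = 0): Q x + c + A^T lambda = 0.
Primal feasibility: A x = b.

This gives the KKT block system:
  [ Q   A^T ] [ x     ]   [-c ]
  [ A    0  ] [ lambda ] = [ b ]

Solving the linear system:
  x*      = (-0.9066, -0.8709, 1.3159)
  lambda* = (-9.2637)
  f(x*)   = 22.1195

x* = (-0.9066, -0.8709, 1.3159), lambda* = (-9.2637)


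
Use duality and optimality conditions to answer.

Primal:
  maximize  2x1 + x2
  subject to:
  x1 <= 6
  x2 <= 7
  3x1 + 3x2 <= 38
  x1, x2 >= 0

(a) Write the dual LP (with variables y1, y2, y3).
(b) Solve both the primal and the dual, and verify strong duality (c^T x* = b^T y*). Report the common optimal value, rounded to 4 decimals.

The standard primal-dual pair for 'max c^T x s.t. A x <= b, x >= 0' is:
  Dual:  min b^T y  s.t.  A^T y >= c,  y >= 0.

So the dual LP is:
  minimize  6y1 + 7y2 + 38y3
  subject to:
    y1 + 3y3 >= 2
    y2 + 3y3 >= 1
    y1, y2, y3 >= 0

Solving the primal: x* = (6, 6.6667).
  primal value c^T x* = 18.6667.
Solving the dual: y* = (1, 0, 0.3333).
  dual value b^T y* = 18.6667.
Strong duality: c^T x* = b^T y*. Confirmed.

18.6667


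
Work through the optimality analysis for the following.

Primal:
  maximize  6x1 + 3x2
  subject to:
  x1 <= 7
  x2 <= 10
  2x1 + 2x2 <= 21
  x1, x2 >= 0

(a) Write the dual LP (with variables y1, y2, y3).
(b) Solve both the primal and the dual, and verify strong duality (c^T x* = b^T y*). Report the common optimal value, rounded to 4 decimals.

The standard primal-dual pair for 'max c^T x s.t. A x <= b, x >= 0' is:
  Dual:  min b^T y  s.t.  A^T y >= c,  y >= 0.

So the dual LP is:
  minimize  7y1 + 10y2 + 21y3
  subject to:
    y1 + 2y3 >= 6
    y2 + 2y3 >= 3
    y1, y2, y3 >= 0

Solving the primal: x* = (7, 3.5).
  primal value c^T x* = 52.5.
Solving the dual: y* = (3, 0, 1.5).
  dual value b^T y* = 52.5.
Strong duality: c^T x* = b^T y*. Confirmed.

52.5


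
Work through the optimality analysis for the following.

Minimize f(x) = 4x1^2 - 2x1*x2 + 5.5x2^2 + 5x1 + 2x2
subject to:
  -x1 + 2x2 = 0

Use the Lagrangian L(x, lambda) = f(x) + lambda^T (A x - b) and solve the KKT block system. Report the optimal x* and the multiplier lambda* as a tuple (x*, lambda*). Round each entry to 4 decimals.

Form the Lagrangian:
  L(x, lambda) = (1/2) x^T Q x + c^T x + lambda^T (A x - b)
Stationarity (grad_x L = 0): Q x + c + A^T lambda = 0.
Primal feasibility: A x = b.

This gives the KKT block system:
  [ Q   A^T ] [ x     ]   [-c ]
  [ A    0  ] [ lambda ] = [ b ]

Solving the linear system:
  x*      = (-0.6857, -0.3429)
  lambda* = (0.2)
  f(x*)   = -2.0571

x* = (-0.6857, -0.3429), lambda* = (0.2)


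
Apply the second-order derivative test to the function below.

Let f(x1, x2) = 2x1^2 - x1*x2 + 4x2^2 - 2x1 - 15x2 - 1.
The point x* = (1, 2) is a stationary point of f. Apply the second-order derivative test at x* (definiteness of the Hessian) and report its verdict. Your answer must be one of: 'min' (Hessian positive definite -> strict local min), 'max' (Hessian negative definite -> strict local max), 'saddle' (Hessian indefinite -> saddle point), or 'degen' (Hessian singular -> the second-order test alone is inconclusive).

Compute the Hessian H = grad^2 f:
  H = [[4, -1], [-1, 8]]
Verify stationarity: grad f(x*) = H x* + g = (0, 0).
Eigenvalues of H: 3.7639, 8.2361.
Both eigenvalues > 0, so H is positive definite -> x* is a strict local min.

min


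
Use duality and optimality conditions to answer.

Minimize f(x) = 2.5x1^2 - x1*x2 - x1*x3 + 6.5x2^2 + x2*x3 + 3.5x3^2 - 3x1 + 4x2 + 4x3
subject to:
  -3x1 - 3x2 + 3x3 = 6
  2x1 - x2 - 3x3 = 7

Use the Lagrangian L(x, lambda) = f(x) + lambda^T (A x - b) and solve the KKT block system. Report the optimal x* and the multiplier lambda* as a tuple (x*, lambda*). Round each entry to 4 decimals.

Form the Lagrangian:
  L(x, lambda) = (1/2) x^T Q x + c^T x + lambda^T (A x - b)
Stationarity (grad_x L = 0): Q x + c + A^T lambda = 0.
Primal feasibility: A x = b.

This gives the KKT block system:
  [ Q   A^T ] [ x     ]   [-c ]
  [ A    0  ] [ lambda ] = [ b ]

Solving the linear system:
  x*      = (-0.6418, -3.0896, -1.7313)
  lambda* = (-8.4328, -11.9552)
  f(x*)   = 58.4627

x* = (-0.6418, -3.0896, -1.7313), lambda* = (-8.4328, -11.9552)


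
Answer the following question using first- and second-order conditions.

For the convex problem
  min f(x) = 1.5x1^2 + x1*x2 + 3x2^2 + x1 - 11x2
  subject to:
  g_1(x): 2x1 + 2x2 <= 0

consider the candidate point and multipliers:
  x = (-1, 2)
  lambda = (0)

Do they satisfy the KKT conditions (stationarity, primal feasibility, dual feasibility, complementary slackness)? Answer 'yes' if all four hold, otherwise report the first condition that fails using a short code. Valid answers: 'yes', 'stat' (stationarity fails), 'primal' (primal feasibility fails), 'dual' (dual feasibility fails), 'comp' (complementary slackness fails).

Gradient of f: grad f(x) = Q x + c = (0, 0)
Constraint values g_i(x) = a_i^T x - b_i:
  g_1((-1, 2)) = 2
Stationarity residual: grad f(x) + sum_i lambda_i a_i = (0, 0)
  -> stationarity OK
Primal feasibility (all g_i <= 0): FAILS
Dual feasibility (all lambda_i >= 0): OK
Complementary slackness (lambda_i * g_i(x) = 0 for all i): OK

Verdict: the first failing condition is primal_feasibility -> primal.

primal


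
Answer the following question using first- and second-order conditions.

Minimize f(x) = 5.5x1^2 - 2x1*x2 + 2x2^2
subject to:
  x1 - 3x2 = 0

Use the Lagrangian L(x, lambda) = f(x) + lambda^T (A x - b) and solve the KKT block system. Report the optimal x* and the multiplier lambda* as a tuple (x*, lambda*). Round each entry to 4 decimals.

Form the Lagrangian:
  L(x, lambda) = (1/2) x^T Q x + c^T x + lambda^T (A x - b)
Stationarity (grad_x L = 0): Q x + c + A^T lambda = 0.
Primal feasibility: A x = b.

This gives the KKT block system:
  [ Q   A^T ] [ x     ]   [-c ]
  [ A    0  ] [ lambda ] = [ b ]

Solving the linear system:
  x*      = (0, 0)
  lambda* = (0)
  f(x*)   = 0

x* = (0, 0), lambda* = (0)
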